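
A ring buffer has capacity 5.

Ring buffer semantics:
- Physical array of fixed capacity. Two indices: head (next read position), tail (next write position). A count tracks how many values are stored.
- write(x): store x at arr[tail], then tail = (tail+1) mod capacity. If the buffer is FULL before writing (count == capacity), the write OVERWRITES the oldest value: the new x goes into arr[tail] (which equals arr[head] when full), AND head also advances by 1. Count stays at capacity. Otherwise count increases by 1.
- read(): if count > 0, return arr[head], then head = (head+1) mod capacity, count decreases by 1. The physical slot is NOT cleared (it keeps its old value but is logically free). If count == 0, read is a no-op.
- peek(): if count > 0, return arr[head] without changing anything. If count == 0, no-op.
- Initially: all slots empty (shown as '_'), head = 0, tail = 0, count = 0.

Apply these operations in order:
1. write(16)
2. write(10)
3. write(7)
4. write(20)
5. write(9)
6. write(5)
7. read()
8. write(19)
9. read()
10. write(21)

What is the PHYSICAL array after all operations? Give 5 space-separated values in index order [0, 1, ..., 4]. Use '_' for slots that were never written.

After op 1 (write(16)): arr=[16 _ _ _ _] head=0 tail=1 count=1
After op 2 (write(10)): arr=[16 10 _ _ _] head=0 tail=2 count=2
After op 3 (write(7)): arr=[16 10 7 _ _] head=0 tail=3 count=3
After op 4 (write(20)): arr=[16 10 7 20 _] head=0 tail=4 count=4
After op 5 (write(9)): arr=[16 10 7 20 9] head=0 tail=0 count=5
After op 6 (write(5)): arr=[5 10 7 20 9] head=1 tail=1 count=5
After op 7 (read()): arr=[5 10 7 20 9] head=2 tail=1 count=4
After op 8 (write(19)): arr=[5 19 7 20 9] head=2 tail=2 count=5
After op 9 (read()): arr=[5 19 7 20 9] head=3 tail=2 count=4
After op 10 (write(21)): arr=[5 19 21 20 9] head=3 tail=3 count=5

Answer: 5 19 21 20 9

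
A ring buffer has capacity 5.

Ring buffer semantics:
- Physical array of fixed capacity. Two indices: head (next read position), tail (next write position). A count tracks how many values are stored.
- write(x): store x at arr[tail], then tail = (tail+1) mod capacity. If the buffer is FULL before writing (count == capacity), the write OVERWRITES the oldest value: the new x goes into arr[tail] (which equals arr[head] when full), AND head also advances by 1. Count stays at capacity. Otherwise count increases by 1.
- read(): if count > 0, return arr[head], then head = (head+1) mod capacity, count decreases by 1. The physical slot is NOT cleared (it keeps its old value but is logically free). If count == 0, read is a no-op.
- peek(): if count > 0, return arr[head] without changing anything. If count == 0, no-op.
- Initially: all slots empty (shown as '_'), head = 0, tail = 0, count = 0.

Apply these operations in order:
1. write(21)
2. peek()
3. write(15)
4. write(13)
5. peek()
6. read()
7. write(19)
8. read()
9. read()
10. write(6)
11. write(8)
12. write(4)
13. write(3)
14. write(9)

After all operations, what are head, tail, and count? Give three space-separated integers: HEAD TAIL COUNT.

Answer: 4 4 5

Derivation:
After op 1 (write(21)): arr=[21 _ _ _ _] head=0 tail=1 count=1
After op 2 (peek()): arr=[21 _ _ _ _] head=0 tail=1 count=1
After op 3 (write(15)): arr=[21 15 _ _ _] head=0 tail=2 count=2
After op 4 (write(13)): arr=[21 15 13 _ _] head=0 tail=3 count=3
After op 5 (peek()): arr=[21 15 13 _ _] head=0 tail=3 count=3
After op 6 (read()): arr=[21 15 13 _ _] head=1 tail=3 count=2
After op 7 (write(19)): arr=[21 15 13 19 _] head=1 tail=4 count=3
After op 8 (read()): arr=[21 15 13 19 _] head=2 tail=4 count=2
After op 9 (read()): arr=[21 15 13 19 _] head=3 tail=4 count=1
After op 10 (write(6)): arr=[21 15 13 19 6] head=3 tail=0 count=2
After op 11 (write(8)): arr=[8 15 13 19 6] head=3 tail=1 count=3
After op 12 (write(4)): arr=[8 4 13 19 6] head=3 tail=2 count=4
After op 13 (write(3)): arr=[8 4 3 19 6] head=3 tail=3 count=5
After op 14 (write(9)): arr=[8 4 3 9 6] head=4 tail=4 count=5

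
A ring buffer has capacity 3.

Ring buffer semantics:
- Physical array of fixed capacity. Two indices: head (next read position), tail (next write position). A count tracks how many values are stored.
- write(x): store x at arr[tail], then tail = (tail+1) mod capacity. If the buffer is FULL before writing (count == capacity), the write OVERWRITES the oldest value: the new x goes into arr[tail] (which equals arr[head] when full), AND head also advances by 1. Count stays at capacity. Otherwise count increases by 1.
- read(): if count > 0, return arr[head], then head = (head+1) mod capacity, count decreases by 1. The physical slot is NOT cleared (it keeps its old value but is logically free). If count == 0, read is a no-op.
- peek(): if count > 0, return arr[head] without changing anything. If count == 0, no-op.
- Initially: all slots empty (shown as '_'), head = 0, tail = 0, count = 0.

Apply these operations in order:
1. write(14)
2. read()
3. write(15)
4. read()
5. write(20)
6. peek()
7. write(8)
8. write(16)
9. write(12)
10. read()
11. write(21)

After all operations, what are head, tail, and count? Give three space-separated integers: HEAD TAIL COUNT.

After op 1 (write(14)): arr=[14 _ _] head=0 tail=1 count=1
After op 2 (read()): arr=[14 _ _] head=1 tail=1 count=0
After op 3 (write(15)): arr=[14 15 _] head=1 tail=2 count=1
After op 4 (read()): arr=[14 15 _] head=2 tail=2 count=0
After op 5 (write(20)): arr=[14 15 20] head=2 tail=0 count=1
After op 6 (peek()): arr=[14 15 20] head=2 tail=0 count=1
After op 7 (write(8)): arr=[8 15 20] head=2 tail=1 count=2
After op 8 (write(16)): arr=[8 16 20] head=2 tail=2 count=3
After op 9 (write(12)): arr=[8 16 12] head=0 tail=0 count=3
After op 10 (read()): arr=[8 16 12] head=1 tail=0 count=2
After op 11 (write(21)): arr=[21 16 12] head=1 tail=1 count=3

Answer: 1 1 3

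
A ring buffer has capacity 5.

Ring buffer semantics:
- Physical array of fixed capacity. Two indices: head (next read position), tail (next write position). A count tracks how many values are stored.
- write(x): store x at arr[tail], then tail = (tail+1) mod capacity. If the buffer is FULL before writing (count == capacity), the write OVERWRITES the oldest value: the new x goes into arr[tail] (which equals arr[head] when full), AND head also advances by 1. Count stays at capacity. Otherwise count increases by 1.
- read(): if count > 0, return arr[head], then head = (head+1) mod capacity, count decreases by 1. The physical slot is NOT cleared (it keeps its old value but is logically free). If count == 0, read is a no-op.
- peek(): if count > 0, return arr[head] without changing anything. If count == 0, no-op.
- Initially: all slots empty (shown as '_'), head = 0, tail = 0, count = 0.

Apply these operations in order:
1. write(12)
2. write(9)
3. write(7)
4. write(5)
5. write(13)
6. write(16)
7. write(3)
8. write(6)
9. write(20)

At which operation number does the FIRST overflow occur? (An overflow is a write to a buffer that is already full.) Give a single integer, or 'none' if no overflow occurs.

After op 1 (write(12)): arr=[12 _ _ _ _] head=0 tail=1 count=1
After op 2 (write(9)): arr=[12 9 _ _ _] head=0 tail=2 count=2
After op 3 (write(7)): arr=[12 9 7 _ _] head=0 tail=3 count=3
After op 4 (write(5)): arr=[12 9 7 5 _] head=0 tail=4 count=4
After op 5 (write(13)): arr=[12 9 7 5 13] head=0 tail=0 count=5
After op 6 (write(16)): arr=[16 9 7 5 13] head=1 tail=1 count=5
After op 7 (write(3)): arr=[16 3 7 5 13] head=2 tail=2 count=5
After op 8 (write(6)): arr=[16 3 6 5 13] head=3 tail=3 count=5
After op 9 (write(20)): arr=[16 3 6 20 13] head=4 tail=4 count=5

Answer: 6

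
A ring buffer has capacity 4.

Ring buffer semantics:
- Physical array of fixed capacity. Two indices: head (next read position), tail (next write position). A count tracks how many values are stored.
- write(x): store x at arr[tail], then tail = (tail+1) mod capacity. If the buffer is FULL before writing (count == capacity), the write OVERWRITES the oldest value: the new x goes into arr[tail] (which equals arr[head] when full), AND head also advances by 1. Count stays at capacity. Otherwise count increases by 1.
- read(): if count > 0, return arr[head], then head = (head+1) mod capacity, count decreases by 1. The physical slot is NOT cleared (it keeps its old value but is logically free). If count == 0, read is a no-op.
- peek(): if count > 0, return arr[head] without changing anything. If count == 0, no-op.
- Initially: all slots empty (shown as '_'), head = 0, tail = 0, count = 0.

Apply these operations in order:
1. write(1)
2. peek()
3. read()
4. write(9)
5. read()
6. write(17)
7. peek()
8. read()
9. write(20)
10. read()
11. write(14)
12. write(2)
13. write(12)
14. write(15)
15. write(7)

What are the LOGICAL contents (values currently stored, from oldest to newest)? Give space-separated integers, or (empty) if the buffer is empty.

Answer: 2 12 15 7

Derivation:
After op 1 (write(1)): arr=[1 _ _ _] head=0 tail=1 count=1
After op 2 (peek()): arr=[1 _ _ _] head=0 tail=1 count=1
After op 3 (read()): arr=[1 _ _ _] head=1 tail=1 count=0
After op 4 (write(9)): arr=[1 9 _ _] head=1 tail=2 count=1
After op 5 (read()): arr=[1 9 _ _] head=2 tail=2 count=0
After op 6 (write(17)): arr=[1 9 17 _] head=2 tail=3 count=1
After op 7 (peek()): arr=[1 9 17 _] head=2 tail=3 count=1
After op 8 (read()): arr=[1 9 17 _] head=3 tail=3 count=0
After op 9 (write(20)): arr=[1 9 17 20] head=3 tail=0 count=1
After op 10 (read()): arr=[1 9 17 20] head=0 tail=0 count=0
After op 11 (write(14)): arr=[14 9 17 20] head=0 tail=1 count=1
After op 12 (write(2)): arr=[14 2 17 20] head=0 tail=2 count=2
After op 13 (write(12)): arr=[14 2 12 20] head=0 tail=3 count=3
After op 14 (write(15)): arr=[14 2 12 15] head=0 tail=0 count=4
After op 15 (write(7)): arr=[7 2 12 15] head=1 tail=1 count=4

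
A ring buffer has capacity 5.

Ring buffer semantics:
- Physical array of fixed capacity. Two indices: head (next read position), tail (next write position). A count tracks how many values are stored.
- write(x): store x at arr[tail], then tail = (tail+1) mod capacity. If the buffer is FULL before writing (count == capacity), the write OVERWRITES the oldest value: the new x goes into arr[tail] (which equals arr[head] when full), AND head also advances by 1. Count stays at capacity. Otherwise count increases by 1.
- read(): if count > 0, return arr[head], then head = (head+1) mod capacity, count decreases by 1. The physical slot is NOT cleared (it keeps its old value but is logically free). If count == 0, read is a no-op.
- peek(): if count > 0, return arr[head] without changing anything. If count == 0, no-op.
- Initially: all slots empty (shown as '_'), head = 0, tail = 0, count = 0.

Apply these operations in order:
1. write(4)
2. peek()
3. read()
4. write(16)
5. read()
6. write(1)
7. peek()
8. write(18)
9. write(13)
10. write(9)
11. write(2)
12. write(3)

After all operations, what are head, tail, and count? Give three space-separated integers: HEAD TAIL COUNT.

After op 1 (write(4)): arr=[4 _ _ _ _] head=0 tail=1 count=1
After op 2 (peek()): arr=[4 _ _ _ _] head=0 tail=1 count=1
After op 3 (read()): arr=[4 _ _ _ _] head=1 tail=1 count=0
After op 4 (write(16)): arr=[4 16 _ _ _] head=1 tail=2 count=1
After op 5 (read()): arr=[4 16 _ _ _] head=2 tail=2 count=0
After op 6 (write(1)): arr=[4 16 1 _ _] head=2 tail=3 count=1
After op 7 (peek()): arr=[4 16 1 _ _] head=2 tail=3 count=1
After op 8 (write(18)): arr=[4 16 1 18 _] head=2 tail=4 count=2
After op 9 (write(13)): arr=[4 16 1 18 13] head=2 tail=0 count=3
After op 10 (write(9)): arr=[9 16 1 18 13] head=2 tail=1 count=4
After op 11 (write(2)): arr=[9 2 1 18 13] head=2 tail=2 count=5
After op 12 (write(3)): arr=[9 2 3 18 13] head=3 tail=3 count=5

Answer: 3 3 5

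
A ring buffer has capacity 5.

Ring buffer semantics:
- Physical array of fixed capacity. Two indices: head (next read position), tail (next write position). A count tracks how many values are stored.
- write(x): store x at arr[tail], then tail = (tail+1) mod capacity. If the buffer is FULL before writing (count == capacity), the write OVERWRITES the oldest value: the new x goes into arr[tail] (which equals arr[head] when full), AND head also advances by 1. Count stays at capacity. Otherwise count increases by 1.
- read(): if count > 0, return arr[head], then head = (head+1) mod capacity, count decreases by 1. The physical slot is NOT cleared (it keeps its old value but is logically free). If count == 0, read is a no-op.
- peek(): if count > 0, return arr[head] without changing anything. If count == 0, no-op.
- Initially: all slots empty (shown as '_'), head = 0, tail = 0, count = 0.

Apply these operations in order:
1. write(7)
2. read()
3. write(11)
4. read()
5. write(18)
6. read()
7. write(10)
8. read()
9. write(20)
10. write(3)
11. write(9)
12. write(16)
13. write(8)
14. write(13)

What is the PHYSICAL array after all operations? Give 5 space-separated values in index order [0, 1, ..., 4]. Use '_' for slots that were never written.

After op 1 (write(7)): arr=[7 _ _ _ _] head=0 tail=1 count=1
After op 2 (read()): arr=[7 _ _ _ _] head=1 tail=1 count=0
After op 3 (write(11)): arr=[7 11 _ _ _] head=1 tail=2 count=1
After op 4 (read()): arr=[7 11 _ _ _] head=2 tail=2 count=0
After op 5 (write(18)): arr=[7 11 18 _ _] head=2 tail=3 count=1
After op 6 (read()): arr=[7 11 18 _ _] head=3 tail=3 count=0
After op 7 (write(10)): arr=[7 11 18 10 _] head=3 tail=4 count=1
After op 8 (read()): arr=[7 11 18 10 _] head=4 tail=4 count=0
After op 9 (write(20)): arr=[7 11 18 10 20] head=4 tail=0 count=1
After op 10 (write(3)): arr=[3 11 18 10 20] head=4 tail=1 count=2
After op 11 (write(9)): arr=[3 9 18 10 20] head=4 tail=2 count=3
After op 12 (write(16)): arr=[3 9 16 10 20] head=4 tail=3 count=4
After op 13 (write(8)): arr=[3 9 16 8 20] head=4 tail=4 count=5
After op 14 (write(13)): arr=[3 9 16 8 13] head=0 tail=0 count=5

Answer: 3 9 16 8 13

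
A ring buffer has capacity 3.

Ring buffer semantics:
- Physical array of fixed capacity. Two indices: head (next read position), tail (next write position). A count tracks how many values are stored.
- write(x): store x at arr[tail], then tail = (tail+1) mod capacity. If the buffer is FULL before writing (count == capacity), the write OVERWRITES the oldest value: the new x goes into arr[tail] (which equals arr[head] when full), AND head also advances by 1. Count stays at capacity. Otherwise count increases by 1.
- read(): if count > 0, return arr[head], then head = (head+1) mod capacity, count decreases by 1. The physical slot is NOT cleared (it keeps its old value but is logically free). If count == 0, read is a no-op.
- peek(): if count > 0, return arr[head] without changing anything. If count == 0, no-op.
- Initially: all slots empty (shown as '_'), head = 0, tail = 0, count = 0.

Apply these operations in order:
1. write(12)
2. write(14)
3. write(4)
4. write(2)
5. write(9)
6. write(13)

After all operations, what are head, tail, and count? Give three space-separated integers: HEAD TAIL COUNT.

Answer: 0 0 3

Derivation:
After op 1 (write(12)): arr=[12 _ _] head=0 tail=1 count=1
After op 2 (write(14)): arr=[12 14 _] head=0 tail=2 count=2
After op 3 (write(4)): arr=[12 14 4] head=0 tail=0 count=3
After op 4 (write(2)): arr=[2 14 4] head=1 tail=1 count=3
After op 5 (write(9)): arr=[2 9 4] head=2 tail=2 count=3
After op 6 (write(13)): arr=[2 9 13] head=0 tail=0 count=3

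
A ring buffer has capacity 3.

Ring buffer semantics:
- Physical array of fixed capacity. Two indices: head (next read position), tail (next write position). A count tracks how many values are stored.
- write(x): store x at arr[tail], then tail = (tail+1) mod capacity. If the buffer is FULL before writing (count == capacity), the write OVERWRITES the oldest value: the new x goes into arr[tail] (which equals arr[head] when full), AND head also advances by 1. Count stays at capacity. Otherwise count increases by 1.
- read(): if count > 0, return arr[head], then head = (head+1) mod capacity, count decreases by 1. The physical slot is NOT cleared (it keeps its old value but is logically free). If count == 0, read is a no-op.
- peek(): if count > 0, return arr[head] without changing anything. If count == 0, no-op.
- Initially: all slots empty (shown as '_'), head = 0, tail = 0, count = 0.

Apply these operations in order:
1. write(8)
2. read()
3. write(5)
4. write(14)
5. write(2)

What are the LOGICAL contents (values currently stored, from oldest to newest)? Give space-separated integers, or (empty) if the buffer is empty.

Answer: 5 14 2

Derivation:
After op 1 (write(8)): arr=[8 _ _] head=0 tail=1 count=1
After op 2 (read()): arr=[8 _ _] head=1 tail=1 count=0
After op 3 (write(5)): arr=[8 5 _] head=1 tail=2 count=1
After op 4 (write(14)): arr=[8 5 14] head=1 tail=0 count=2
After op 5 (write(2)): arr=[2 5 14] head=1 tail=1 count=3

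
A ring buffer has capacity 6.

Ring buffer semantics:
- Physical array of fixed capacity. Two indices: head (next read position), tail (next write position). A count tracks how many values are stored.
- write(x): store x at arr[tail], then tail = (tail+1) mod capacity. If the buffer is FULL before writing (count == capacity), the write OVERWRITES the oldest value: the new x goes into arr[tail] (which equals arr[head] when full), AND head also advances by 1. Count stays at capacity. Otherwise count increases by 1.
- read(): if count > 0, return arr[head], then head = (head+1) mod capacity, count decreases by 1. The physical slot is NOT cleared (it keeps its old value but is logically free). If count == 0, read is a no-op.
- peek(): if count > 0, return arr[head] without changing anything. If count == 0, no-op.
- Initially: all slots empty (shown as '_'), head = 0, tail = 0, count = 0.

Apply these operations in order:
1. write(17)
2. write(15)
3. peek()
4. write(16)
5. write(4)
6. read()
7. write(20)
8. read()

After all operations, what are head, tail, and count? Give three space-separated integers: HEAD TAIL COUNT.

Answer: 2 5 3

Derivation:
After op 1 (write(17)): arr=[17 _ _ _ _ _] head=0 tail=1 count=1
After op 2 (write(15)): arr=[17 15 _ _ _ _] head=0 tail=2 count=2
After op 3 (peek()): arr=[17 15 _ _ _ _] head=0 tail=2 count=2
After op 4 (write(16)): arr=[17 15 16 _ _ _] head=0 tail=3 count=3
After op 5 (write(4)): arr=[17 15 16 4 _ _] head=0 tail=4 count=4
After op 6 (read()): arr=[17 15 16 4 _ _] head=1 tail=4 count=3
After op 7 (write(20)): arr=[17 15 16 4 20 _] head=1 tail=5 count=4
After op 8 (read()): arr=[17 15 16 4 20 _] head=2 tail=5 count=3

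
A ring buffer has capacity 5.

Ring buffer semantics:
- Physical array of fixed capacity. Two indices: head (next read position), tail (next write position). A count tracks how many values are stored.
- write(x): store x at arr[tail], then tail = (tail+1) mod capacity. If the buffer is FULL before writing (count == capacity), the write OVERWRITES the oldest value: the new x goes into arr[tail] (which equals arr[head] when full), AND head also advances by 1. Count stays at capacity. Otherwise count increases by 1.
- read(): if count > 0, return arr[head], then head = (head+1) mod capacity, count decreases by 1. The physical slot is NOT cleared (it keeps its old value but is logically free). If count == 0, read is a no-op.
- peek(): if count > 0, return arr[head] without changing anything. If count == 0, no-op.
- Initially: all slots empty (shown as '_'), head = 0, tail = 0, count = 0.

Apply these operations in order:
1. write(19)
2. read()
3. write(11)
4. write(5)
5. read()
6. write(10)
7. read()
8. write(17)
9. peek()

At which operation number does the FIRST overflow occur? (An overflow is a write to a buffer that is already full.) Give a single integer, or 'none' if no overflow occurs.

After op 1 (write(19)): arr=[19 _ _ _ _] head=0 tail=1 count=1
After op 2 (read()): arr=[19 _ _ _ _] head=1 tail=1 count=0
After op 3 (write(11)): arr=[19 11 _ _ _] head=1 tail=2 count=1
After op 4 (write(5)): arr=[19 11 5 _ _] head=1 tail=3 count=2
After op 5 (read()): arr=[19 11 5 _ _] head=2 tail=3 count=1
After op 6 (write(10)): arr=[19 11 5 10 _] head=2 tail=4 count=2
After op 7 (read()): arr=[19 11 5 10 _] head=3 tail=4 count=1
After op 8 (write(17)): arr=[19 11 5 10 17] head=3 tail=0 count=2
After op 9 (peek()): arr=[19 11 5 10 17] head=3 tail=0 count=2

Answer: none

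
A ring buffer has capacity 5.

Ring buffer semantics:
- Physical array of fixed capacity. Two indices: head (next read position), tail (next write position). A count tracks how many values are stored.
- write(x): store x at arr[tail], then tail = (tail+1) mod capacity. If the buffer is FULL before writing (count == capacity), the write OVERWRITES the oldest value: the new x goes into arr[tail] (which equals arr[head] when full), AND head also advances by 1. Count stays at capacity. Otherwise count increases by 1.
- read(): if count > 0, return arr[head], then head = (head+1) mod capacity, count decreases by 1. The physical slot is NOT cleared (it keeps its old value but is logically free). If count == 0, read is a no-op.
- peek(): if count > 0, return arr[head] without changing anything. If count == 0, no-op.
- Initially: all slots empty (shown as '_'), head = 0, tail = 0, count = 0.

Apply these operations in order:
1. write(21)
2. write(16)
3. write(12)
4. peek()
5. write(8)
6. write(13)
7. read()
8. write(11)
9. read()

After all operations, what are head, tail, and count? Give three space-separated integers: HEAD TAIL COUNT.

After op 1 (write(21)): arr=[21 _ _ _ _] head=0 tail=1 count=1
After op 2 (write(16)): arr=[21 16 _ _ _] head=0 tail=2 count=2
After op 3 (write(12)): arr=[21 16 12 _ _] head=0 tail=3 count=3
After op 4 (peek()): arr=[21 16 12 _ _] head=0 tail=3 count=3
After op 5 (write(8)): arr=[21 16 12 8 _] head=0 tail=4 count=4
After op 6 (write(13)): arr=[21 16 12 8 13] head=0 tail=0 count=5
After op 7 (read()): arr=[21 16 12 8 13] head=1 tail=0 count=4
After op 8 (write(11)): arr=[11 16 12 8 13] head=1 tail=1 count=5
After op 9 (read()): arr=[11 16 12 8 13] head=2 tail=1 count=4

Answer: 2 1 4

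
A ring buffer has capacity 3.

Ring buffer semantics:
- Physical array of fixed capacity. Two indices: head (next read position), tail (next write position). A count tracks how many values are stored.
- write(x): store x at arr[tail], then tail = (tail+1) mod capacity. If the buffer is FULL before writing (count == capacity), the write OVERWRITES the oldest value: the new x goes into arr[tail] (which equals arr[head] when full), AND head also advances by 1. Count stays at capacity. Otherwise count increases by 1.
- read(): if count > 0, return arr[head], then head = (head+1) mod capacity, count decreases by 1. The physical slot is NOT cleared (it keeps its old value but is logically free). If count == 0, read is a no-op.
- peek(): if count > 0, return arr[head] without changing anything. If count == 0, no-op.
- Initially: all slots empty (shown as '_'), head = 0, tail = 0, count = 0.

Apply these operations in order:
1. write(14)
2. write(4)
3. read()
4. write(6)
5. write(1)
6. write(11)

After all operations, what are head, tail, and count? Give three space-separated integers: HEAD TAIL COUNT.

After op 1 (write(14)): arr=[14 _ _] head=0 tail=1 count=1
After op 2 (write(4)): arr=[14 4 _] head=0 tail=2 count=2
After op 3 (read()): arr=[14 4 _] head=1 tail=2 count=1
After op 4 (write(6)): arr=[14 4 6] head=1 tail=0 count=2
After op 5 (write(1)): arr=[1 4 6] head=1 tail=1 count=3
After op 6 (write(11)): arr=[1 11 6] head=2 tail=2 count=3

Answer: 2 2 3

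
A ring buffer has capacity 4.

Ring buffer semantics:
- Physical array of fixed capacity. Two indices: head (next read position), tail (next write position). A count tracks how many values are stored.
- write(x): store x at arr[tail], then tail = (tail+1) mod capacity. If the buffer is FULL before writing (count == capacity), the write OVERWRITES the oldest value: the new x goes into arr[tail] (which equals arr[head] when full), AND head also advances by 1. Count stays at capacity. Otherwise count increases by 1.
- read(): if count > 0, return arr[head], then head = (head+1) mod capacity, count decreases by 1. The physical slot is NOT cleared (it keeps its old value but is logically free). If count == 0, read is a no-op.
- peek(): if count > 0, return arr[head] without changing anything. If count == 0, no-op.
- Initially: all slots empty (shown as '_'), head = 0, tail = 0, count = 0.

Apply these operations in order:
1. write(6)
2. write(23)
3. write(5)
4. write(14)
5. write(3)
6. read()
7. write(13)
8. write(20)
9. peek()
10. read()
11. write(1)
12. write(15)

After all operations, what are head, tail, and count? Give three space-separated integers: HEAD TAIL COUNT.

Answer: 1 1 4

Derivation:
After op 1 (write(6)): arr=[6 _ _ _] head=0 tail=1 count=1
After op 2 (write(23)): arr=[6 23 _ _] head=0 tail=2 count=2
After op 3 (write(5)): arr=[6 23 5 _] head=0 tail=3 count=3
After op 4 (write(14)): arr=[6 23 5 14] head=0 tail=0 count=4
After op 5 (write(3)): arr=[3 23 5 14] head=1 tail=1 count=4
After op 6 (read()): arr=[3 23 5 14] head=2 tail=1 count=3
After op 7 (write(13)): arr=[3 13 5 14] head=2 tail=2 count=4
After op 8 (write(20)): arr=[3 13 20 14] head=3 tail=3 count=4
After op 9 (peek()): arr=[3 13 20 14] head=3 tail=3 count=4
After op 10 (read()): arr=[3 13 20 14] head=0 tail=3 count=3
After op 11 (write(1)): arr=[3 13 20 1] head=0 tail=0 count=4
After op 12 (write(15)): arr=[15 13 20 1] head=1 tail=1 count=4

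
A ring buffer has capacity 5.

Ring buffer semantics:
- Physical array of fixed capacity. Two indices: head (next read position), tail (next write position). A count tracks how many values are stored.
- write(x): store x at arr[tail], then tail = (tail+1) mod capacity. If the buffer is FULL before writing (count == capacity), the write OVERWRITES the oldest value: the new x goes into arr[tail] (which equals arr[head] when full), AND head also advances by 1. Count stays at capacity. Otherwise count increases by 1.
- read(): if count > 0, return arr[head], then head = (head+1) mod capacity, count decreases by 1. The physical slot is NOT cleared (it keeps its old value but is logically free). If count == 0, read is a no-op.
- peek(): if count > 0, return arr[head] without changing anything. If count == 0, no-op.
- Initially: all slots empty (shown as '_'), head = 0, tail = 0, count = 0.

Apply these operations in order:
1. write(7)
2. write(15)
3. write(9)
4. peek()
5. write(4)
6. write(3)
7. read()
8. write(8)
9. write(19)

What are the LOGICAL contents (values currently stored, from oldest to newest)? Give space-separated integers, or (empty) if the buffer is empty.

After op 1 (write(7)): arr=[7 _ _ _ _] head=0 tail=1 count=1
After op 2 (write(15)): arr=[7 15 _ _ _] head=0 tail=2 count=2
After op 3 (write(9)): arr=[7 15 9 _ _] head=0 tail=3 count=3
After op 4 (peek()): arr=[7 15 9 _ _] head=0 tail=3 count=3
After op 5 (write(4)): arr=[7 15 9 4 _] head=0 tail=4 count=4
After op 6 (write(3)): arr=[7 15 9 4 3] head=0 tail=0 count=5
After op 7 (read()): arr=[7 15 9 4 3] head=1 tail=0 count=4
After op 8 (write(8)): arr=[8 15 9 4 3] head=1 tail=1 count=5
After op 9 (write(19)): arr=[8 19 9 4 3] head=2 tail=2 count=5

Answer: 9 4 3 8 19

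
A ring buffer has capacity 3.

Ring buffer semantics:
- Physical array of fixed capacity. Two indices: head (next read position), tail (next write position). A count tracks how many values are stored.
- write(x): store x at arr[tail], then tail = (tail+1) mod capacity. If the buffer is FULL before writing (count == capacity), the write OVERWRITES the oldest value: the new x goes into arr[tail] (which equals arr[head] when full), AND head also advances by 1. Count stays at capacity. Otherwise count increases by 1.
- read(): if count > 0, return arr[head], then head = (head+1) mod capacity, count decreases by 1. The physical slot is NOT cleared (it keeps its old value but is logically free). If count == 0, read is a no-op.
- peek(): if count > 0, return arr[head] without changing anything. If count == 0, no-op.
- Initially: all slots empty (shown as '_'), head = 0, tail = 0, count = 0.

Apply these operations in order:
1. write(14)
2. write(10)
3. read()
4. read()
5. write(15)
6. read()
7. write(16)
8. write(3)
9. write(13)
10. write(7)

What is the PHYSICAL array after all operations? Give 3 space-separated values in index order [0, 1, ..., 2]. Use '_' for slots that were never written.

Answer: 7 3 13

Derivation:
After op 1 (write(14)): arr=[14 _ _] head=0 tail=1 count=1
After op 2 (write(10)): arr=[14 10 _] head=0 tail=2 count=2
After op 3 (read()): arr=[14 10 _] head=1 tail=2 count=1
After op 4 (read()): arr=[14 10 _] head=2 tail=2 count=0
After op 5 (write(15)): arr=[14 10 15] head=2 tail=0 count=1
After op 6 (read()): arr=[14 10 15] head=0 tail=0 count=0
After op 7 (write(16)): arr=[16 10 15] head=0 tail=1 count=1
After op 8 (write(3)): arr=[16 3 15] head=0 tail=2 count=2
After op 9 (write(13)): arr=[16 3 13] head=0 tail=0 count=3
After op 10 (write(7)): arr=[7 3 13] head=1 tail=1 count=3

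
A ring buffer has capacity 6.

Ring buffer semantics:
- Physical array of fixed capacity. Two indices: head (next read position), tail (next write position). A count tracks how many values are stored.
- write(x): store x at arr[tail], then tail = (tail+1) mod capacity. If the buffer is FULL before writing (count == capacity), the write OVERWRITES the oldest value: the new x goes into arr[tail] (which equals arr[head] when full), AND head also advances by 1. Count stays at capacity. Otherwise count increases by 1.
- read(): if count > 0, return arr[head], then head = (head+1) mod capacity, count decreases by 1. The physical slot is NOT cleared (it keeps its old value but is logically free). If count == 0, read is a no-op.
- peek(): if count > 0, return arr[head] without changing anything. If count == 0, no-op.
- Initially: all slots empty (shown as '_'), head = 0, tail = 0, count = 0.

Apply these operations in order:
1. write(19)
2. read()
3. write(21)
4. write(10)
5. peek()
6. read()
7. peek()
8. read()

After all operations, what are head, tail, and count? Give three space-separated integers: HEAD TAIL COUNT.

After op 1 (write(19)): arr=[19 _ _ _ _ _] head=0 tail=1 count=1
After op 2 (read()): arr=[19 _ _ _ _ _] head=1 tail=1 count=0
After op 3 (write(21)): arr=[19 21 _ _ _ _] head=1 tail=2 count=1
After op 4 (write(10)): arr=[19 21 10 _ _ _] head=1 tail=3 count=2
After op 5 (peek()): arr=[19 21 10 _ _ _] head=1 tail=3 count=2
After op 6 (read()): arr=[19 21 10 _ _ _] head=2 tail=3 count=1
After op 7 (peek()): arr=[19 21 10 _ _ _] head=2 tail=3 count=1
After op 8 (read()): arr=[19 21 10 _ _ _] head=3 tail=3 count=0

Answer: 3 3 0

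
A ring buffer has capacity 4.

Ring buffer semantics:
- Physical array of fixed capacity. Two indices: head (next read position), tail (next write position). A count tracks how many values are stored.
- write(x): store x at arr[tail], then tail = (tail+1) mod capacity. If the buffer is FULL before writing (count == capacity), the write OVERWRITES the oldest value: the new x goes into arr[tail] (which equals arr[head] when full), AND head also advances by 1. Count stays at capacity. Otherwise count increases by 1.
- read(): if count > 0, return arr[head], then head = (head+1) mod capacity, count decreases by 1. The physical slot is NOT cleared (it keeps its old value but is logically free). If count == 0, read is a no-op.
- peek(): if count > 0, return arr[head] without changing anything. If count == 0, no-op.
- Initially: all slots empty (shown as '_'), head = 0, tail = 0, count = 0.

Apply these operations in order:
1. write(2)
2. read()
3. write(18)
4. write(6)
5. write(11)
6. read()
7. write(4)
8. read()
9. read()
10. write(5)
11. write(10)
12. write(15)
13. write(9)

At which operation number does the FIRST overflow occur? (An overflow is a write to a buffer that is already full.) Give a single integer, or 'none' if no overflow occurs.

After op 1 (write(2)): arr=[2 _ _ _] head=0 tail=1 count=1
After op 2 (read()): arr=[2 _ _ _] head=1 tail=1 count=0
After op 3 (write(18)): arr=[2 18 _ _] head=1 tail=2 count=1
After op 4 (write(6)): arr=[2 18 6 _] head=1 tail=3 count=2
After op 5 (write(11)): arr=[2 18 6 11] head=1 tail=0 count=3
After op 6 (read()): arr=[2 18 6 11] head=2 tail=0 count=2
After op 7 (write(4)): arr=[4 18 6 11] head=2 tail=1 count=3
After op 8 (read()): arr=[4 18 6 11] head=3 tail=1 count=2
After op 9 (read()): arr=[4 18 6 11] head=0 tail=1 count=1
After op 10 (write(5)): arr=[4 5 6 11] head=0 tail=2 count=2
After op 11 (write(10)): arr=[4 5 10 11] head=0 tail=3 count=3
After op 12 (write(15)): arr=[4 5 10 15] head=0 tail=0 count=4
After op 13 (write(9)): arr=[9 5 10 15] head=1 tail=1 count=4

Answer: 13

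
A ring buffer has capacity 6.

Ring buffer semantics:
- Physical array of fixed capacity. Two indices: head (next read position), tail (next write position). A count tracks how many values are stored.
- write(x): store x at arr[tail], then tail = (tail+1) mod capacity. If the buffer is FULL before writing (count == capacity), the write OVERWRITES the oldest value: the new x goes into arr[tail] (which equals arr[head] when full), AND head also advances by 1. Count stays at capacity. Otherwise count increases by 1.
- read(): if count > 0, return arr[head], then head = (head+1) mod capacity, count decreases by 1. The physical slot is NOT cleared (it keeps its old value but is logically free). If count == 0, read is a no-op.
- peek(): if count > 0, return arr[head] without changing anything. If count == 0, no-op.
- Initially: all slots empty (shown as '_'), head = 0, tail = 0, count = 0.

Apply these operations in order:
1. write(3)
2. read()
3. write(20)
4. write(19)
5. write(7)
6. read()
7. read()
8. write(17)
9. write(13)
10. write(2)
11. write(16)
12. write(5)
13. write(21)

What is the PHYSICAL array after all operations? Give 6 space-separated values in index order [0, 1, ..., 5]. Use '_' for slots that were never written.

After op 1 (write(3)): arr=[3 _ _ _ _ _] head=0 tail=1 count=1
After op 2 (read()): arr=[3 _ _ _ _ _] head=1 tail=1 count=0
After op 3 (write(20)): arr=[3 20 _ _ _ _] head=1 tail=2 count=1
After op 4 (write(19)): arr=[3 20 19 _ _ _] head=1 tail=3 count=2
After op 5 (write(7)): arr=[3 20 19 7 _ _] head=1 tail=4 count=3
After op 6 (read()): arr=[3 20 19 7 _ _] head=2 tail=4 count=2
After op 7 (read()): arr=[3 20 19 7 _ _] head=3 tail=4 count=1
After op 8 (write(17)): arr=[3 20 19 7 17 _] head=3 tail=5 count=2
After op 9 (write(13)): arr=[3 20 19 7 17 13] head=3 tail=0 count=3
After op 10 (write(2)): arr=[2 20 19 7 17 13] head=3 tail=1 count=4
After op 11 (write(16)): arr=[2 16 19 7 17 13] head=3 tail=2 count=5
After op 12 (write(5)): arr=[2 16 5 7 17 13] head=3 tail=3 count=6
After op 13 (write(21)): arr=[2 16 5 21 17 13] head=4 tail=4 count=6

Answer: 2 16 5 21 17 13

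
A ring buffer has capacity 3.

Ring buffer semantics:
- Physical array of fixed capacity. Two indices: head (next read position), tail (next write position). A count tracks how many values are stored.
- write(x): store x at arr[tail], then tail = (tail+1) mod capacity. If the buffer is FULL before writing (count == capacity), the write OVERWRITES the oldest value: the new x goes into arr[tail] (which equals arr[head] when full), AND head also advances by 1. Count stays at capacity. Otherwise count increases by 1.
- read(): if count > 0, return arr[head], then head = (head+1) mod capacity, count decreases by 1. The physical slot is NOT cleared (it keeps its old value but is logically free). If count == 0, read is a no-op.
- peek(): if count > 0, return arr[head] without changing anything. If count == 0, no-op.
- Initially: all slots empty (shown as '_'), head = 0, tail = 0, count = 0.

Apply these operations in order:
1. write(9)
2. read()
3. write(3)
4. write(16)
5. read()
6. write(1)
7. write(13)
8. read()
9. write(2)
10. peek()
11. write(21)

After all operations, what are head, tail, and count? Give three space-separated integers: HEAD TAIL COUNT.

After op 1 (write(9)): arr=[9 _ _] head=0 tail=1 count=1
After op 2 (read()): arr=[9 _ _] head=1 tail=1 count=0
After op 3 (write(3)): arr=[9 3 _] head=1 tail=2 count=1
After op 4 (write(16)): arr=[9 3 16] head=1 tail=0 count=2
After op 5 (read()): arr=[9 3 16] head=2 tail=0 count=1
After op 6 (write(1)): arr=[1 3 16] head=2 tail=1 count=2
After op 7 (write(13)): arr=[1 13 16] head=2 tail=2 count=3
After op 8 (read()): arr=[1 13 16] head=0 tail=2 count=2
After op 9 (write(2)): arr=[1 13 2] head=0 tail=0 count=3
After op 10 (peek()): arr=[1 13 2] head=0 tail=0 count=3
After op 11 (write(21)): arr=[21 13 2] head=1 tail=1 count=3

Answer: 1 1 3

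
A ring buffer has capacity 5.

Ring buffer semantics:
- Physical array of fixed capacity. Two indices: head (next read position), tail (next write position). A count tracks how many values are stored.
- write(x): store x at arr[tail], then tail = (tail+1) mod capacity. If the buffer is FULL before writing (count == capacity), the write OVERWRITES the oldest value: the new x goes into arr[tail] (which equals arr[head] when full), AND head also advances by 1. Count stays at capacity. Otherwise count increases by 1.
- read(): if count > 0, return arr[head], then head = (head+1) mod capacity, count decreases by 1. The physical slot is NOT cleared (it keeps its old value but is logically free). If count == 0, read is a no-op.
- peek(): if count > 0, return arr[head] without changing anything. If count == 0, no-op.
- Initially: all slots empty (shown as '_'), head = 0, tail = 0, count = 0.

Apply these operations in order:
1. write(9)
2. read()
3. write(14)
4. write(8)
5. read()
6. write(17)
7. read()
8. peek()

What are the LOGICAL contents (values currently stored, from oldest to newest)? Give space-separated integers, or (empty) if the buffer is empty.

After op 1 (write(9)): arr=[9 _ _ _ _] head=0 tail=1 count=1
After op 2 (read()): arr=[9 _ _ _ _] head=1 tail=1 count=0
After op 3 (write(14)): arr=[9 14 _ _ _] head=1 tail=2 count=1
After op 4 (write(8)): arr=[9 14 8 _ _] head=1 tail=3 count=2
After op 5 (read()): arr=[9 14 8 _ _] head=2 tail=3 count=1
After op 6 (write(17)): arr=[9 14 8 17 _] head=2 tail=4 count=2
After op 7 (read()): arr=[9 14 8 17 _] head=3 tail=4 count=1
After op 8 (peek()): arr=[9 14 8 17 _] head=3 tail=4 count=1

Answer: 17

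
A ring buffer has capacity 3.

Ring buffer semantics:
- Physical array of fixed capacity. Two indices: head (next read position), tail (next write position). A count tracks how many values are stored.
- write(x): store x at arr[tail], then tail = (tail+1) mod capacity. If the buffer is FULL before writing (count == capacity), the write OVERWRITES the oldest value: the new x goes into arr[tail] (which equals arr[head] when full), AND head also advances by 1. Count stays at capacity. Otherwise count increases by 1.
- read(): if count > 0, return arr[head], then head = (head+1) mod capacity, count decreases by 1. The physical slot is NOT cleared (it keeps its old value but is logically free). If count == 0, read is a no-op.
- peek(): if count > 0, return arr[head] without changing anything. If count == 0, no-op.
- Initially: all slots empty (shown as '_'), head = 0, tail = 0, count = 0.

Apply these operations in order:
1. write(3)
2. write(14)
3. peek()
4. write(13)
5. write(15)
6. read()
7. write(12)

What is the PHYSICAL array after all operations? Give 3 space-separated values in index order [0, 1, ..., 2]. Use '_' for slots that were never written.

After op 1 (write(3)): arr=[3 _ _] head=0 tail=1 count=1
After op 2 (write(14)): arr=[3 14 _] head=0 tail=2 count=2
After op 3 (peek()): arr=[3 14 _] head=0 tail=2 count=2
After op 4 (write(13)): arr=[3 14 13] head=0 tail=0 count=3
After op 5 (write(15)): arr=[15 14 13] head=1 tail=1 count=3
After op 6 (read()): arr=[15 14 13] head=2 tail=1 count=2
After op 7 (write(12)): arr=[15 12 13] head=2 tail=2 count=3

Answer: 15 12 13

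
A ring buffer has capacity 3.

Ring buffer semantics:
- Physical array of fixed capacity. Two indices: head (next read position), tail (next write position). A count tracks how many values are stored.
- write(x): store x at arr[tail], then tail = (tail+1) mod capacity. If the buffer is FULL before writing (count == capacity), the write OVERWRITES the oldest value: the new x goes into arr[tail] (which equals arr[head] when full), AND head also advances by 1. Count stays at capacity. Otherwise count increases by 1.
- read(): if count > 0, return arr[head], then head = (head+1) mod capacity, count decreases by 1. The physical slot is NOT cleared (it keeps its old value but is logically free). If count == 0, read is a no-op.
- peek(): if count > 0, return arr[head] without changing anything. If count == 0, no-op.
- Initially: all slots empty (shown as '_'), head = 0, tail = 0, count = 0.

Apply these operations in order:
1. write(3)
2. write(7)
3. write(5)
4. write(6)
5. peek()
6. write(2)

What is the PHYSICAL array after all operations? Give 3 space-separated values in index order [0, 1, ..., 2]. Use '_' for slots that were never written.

After op 1 (write(3)): arr=[3 _ _] head=0 tail=1 count=1
After op 2 (write(7)): arr=[3 7 _] head=0 tail=2 count=2
After op 3 (write(5)): arr=[3 7 5] head=0 tail=0 count=3
After op 4 (write(6)): arr=[6 7 5] head=1 tail=1 count=3
After op 5 (peek()): arr=[6 7 5] head=1 tail=1 count=3
After op 6 (write(2)): arr=[6 2 5] head=2 tail=2 count=3

Answer: 6 2 5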